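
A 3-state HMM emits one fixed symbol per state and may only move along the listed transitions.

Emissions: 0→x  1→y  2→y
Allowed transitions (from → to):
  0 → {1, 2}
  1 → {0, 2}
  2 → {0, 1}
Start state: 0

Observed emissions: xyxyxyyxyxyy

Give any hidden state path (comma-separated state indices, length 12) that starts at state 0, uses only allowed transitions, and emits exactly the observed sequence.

  t0 'x' -> {0}, take 0 (start)
  t1 'y' -> {1,2}, take 2 (0->2 ok)
  t2 'x' -> {0}, take 0 (2->0 ok)
  t3 'y' -> {1,2}, take 2 (0->2 ok)
  t4 'x' -> {0}, take 0 (2->0 ok)
  t5 'y' -> {1,2}, take 1 (0->1 ok)
  t6 'y' -> {1,2}, take 2 (1->2 ok)
  t7 'x' -> {0}, take 0 (2->0 ok)
  t8 'y' -> {1,2}, take 1 (0->1 ok)
  t9 'x' -> {0}, take 0 (1->0 ok)
  t10 'y' -> {1,2}, take 1 (0->1 ok)
  t11 'y' -> {1,2}, take 2 (1->2 ok)

0,2,0,2,0,1,2,0,1,0,1,2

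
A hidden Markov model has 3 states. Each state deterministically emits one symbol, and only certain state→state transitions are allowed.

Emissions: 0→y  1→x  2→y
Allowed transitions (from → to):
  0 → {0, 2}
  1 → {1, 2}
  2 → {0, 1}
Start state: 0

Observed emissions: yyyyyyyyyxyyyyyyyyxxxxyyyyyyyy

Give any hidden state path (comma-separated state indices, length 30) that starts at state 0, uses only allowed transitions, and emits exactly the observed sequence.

  [0] y  {0,2}  => 0  start
  [1] y  {0,2}  => 0  0->0 ok
  [2] y  {0,2}  => 2  0->2 ok
  [3] y  {0,2}  => 0  2->0 ok
  [4] y  {0,2}  => 0  0->0 ok
  [5] y  {0,2}  => 0  0->0 ok
  [6] y  {0,2}  => 2  0->2 ok
  [7] y  {0,2}  => 0  2->0 ok
  [8] y  {0,2}  => 2  0->2 ok
  [9] x  {1}  => 1  2->1 ok
  [10] y  {0,2}  => 2  1->2 ok
  [11] y  {0,2}  => 0  2->0 ok
  [12] y  {0,2}  => 2  0->2 ok
  [13] y  {0,2}  => 0  2->0 ok
  [14] y  {0,2}  => 0  0->0 ok
  [15] y  {0,2}  => 2  0->2 ok
  [16] y  {0,2}  => 0  2->0 ok
  [17] y  {0,2}  => 2  0->2 ok
  [18] x  {1}  => 1  2->1 ok
  [19] x  {1}  => 1  1->1 ok
  [20] x  {1}  => 1  1->1 ok
  [21] x  {1}  => 1  1->1 ok
  [22] y  {0,2}  => 2  1->2 ok
  [23] y  {0,2}  => 0  2->0 ok
  [24] y  {0,2}  => 0  0->0 ok
  [25] y  {0,2}  => 2  0->2 ok
  [26] y  {0,2}  => 0  2->0 ok
  [27] y  {0,2}  => 0  0->0 ok
  [28] y  {0,2}  => 0  0->0 ok
  [29] y  {0,2}  => 2  0->2 ok

0,0,2,0,0,0,2,0,2,1,2,0,2,0,0,2,0,2,1,1,1,1,2,0,0,2,0,0,0,2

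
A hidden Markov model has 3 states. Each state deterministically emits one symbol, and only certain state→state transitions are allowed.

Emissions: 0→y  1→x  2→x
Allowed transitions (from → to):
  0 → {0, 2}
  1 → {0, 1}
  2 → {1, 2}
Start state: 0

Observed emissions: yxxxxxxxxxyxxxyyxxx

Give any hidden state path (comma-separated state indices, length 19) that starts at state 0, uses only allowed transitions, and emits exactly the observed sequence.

  0: obs=y cand={0} pick 0 [start]
  1: obs=x cand={1,2} pick 2 [0->2 ok]
  2: obs=x cand={1,2} pick 2 [2->2 ok]
  3: obs=x cand={1,2} pick 2 [2->2 ok]
  4: obs=x cand={1,2} pick 2 [2->2 ok]
  5: obs=x cand={1,2} pick 2 [2->2 ok]
  6: obs=x cand={1,2} pick 1 [2->1 ok]
  7: obs=x cand={1,2} pick 1 [1->1 ok]
  8: obs=x cand={1,2} pick 1 [1->1 ok]
  9: obs=x cand={1,2} pick 1 [1->1 ok]
  10: obs=y cand={0} pick 0 [1->0 ok]
  11: obs=x cand={1,2} pick 2 [0->2 ok]
  12: obs=x cand={1,2} pick 2 [2->2 ok]
  13: obs=x cand={1,2} pick 1 [2->1 ok]
  14: obs=y cand={0} pick 0 [1->0 ok]
  15: obs=y cand={0} pick 0 [0->0 ok]
  16: obs=x cand={1,2} pick 2 [0->2 ok]
  17: obs=x cand={1,2} pick 2 [2->2 ok]
  18: obs=x cand={1,2} pick 1 [2->1 ok]

0,2,2,2,2,2,1,1,1,1,0,2,2,1,0,0,2,2,1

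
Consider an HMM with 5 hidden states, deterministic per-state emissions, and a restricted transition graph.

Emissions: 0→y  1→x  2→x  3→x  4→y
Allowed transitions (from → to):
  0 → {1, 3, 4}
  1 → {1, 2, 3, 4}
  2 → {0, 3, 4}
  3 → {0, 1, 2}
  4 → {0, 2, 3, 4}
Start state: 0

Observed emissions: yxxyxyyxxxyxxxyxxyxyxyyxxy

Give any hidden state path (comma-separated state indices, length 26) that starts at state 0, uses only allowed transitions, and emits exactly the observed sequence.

0,1,2,4,2,4,4,3,1,2,0,1,1,3,0,3,1,4,3,0,1,4,0,1,1,4

  [0] y  {0,4}  => 0  start
  [1] x  {1,2,3}  => 1  0->1 ok
  [2] x  {1,2,3}  => 2  1->2 ok
  [3] y  {0,4}  => 4  2->4 ok
  [4] x  {1,2,3}  => 2  4->2 ok
  [5] y  {0,4}  => 4  2->4 ok
  [6] y  {0,4}  => 4  4->4 ok
  [7] x  {1,2,3}  => 3  4->3 ok
  [8] x  {1,2,3}  => 1  3->1 ok
  [9] x  {1,2,3}  => 2  1->2 ok
  [10] y  {0,4}  => 0  2->0 ok
  [11] x  {1,2,3}  => 1  0->1 ok
  [12] x  {1,2,3}  => 1  1->1 ok
  [13] x  {1,2,3}  => 3  1->3 ok
  [14] y  {0,4}  => 0  3->0 ok
  [15] x  {1,2,3}  => 3  0->3 ok
  [16] x  {1,2,3}  => 1  3->1 ok
  [17] y  {0,4}  => 4  1->4 ok
  [18] x  {1,2,3}  => 3  4->3 ok
  [19] y  {0,4}  => 0  3->0 ok
  [20] x  {1,2,3}  => 1  0->1 ok
  [21] y  {0,4}  => 4  1->4 ok
  [22] y  {0,4}  => 0  4->0 ok
  [23] x  {1,2,3}  => 1  0->1 ok
  [24] x  {1,2,3}  => 1  1->1 ok
  [25] y  {0,4}  => 4  1->4 ok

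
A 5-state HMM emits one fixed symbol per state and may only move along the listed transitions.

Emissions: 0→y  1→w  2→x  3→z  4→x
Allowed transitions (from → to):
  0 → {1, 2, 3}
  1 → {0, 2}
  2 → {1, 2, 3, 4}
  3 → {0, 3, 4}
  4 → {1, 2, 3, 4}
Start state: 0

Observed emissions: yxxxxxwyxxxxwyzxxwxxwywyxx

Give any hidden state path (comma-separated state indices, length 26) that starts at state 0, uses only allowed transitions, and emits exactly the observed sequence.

  0: obs=y cand={0} pick 0 [start]
  1: obs=x cand={2,4} pick 2 [0->2 ok]
  2: obs=x cand={2,4} pick 2 [2->2 ok]
  3: obs=x cand={2,4} pick 4 [2->4 ok]
  4: obs=x cand={2,4} pick 2 [4->2 ok]
  5: obs=x cand={2,4} pick 2 [2->2 ok]
  6: obs=w cand={1} pick 1 [2->1 ok]
  7: obs=y cand={0} pick 0 [1->0 ok]
  8: obs=x cand={2,4} pick 2 [0->2 ok]
  9: obs=x cand={2,4} pick 4 [2->4 ok]
  10: obs=x cand={2,4} pick 2 [4->2 ok]
  11: obs=x cand={2,4} pick 4 [2->4 ok]
  12: obs=w cand={1} pick 1 [4->1 ok]
  13: obs=y cand={0} pick 0 [1->0 ok]
  14: obs=z cand={3} pick 3 [0->3 ok]
  15: obs=x cand={2,4} pick 4 [3->4 ok]
  16: obs=x cand={2,4} pick 4 [4->4 ok]
  17: obs=w cand={1} pick 1 [4->1 ok]
  18: obs=x cand={2,4} pick 2 [1->2 ok]
  19: obs=x cand={2,4} pick 2 [2->2 ok]
  20: obs=w cand={1} pick 1 [2->1 ok]
  21: obs=y cand={0} pick 0 [1->0 ok]
  22: obs=w cand={1} pick 1 [0->1 ok]
  23: obs=y cand={0} pick 0 [1->0 ok]
  24: obs=x cand={2,4} pick 2 [0->2 ok]
  25: obs=x cand={2,4} pick 4 [2->4 ok]

0,2,2,4,2,2,1,0,2,4,2,4,1,0,3,4,4,1,2,2,1,0,1,0,2,4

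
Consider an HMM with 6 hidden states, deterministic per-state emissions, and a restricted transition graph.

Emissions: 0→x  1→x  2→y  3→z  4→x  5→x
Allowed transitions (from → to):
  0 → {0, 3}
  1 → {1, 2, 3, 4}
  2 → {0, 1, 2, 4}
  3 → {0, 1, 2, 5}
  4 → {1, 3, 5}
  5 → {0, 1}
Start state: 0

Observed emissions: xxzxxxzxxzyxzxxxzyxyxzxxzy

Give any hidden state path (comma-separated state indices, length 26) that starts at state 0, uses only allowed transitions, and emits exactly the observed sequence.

  t0 'x' -> {0,1,4,5}, take 0 (start)
  t1 'x' -> {0,1,4,5}, take 0 (0->0 ok)
  t2 'z' -> {3}, take 3 (0->3 ok)
  t3 'x' -> {0,1,4,5}, take 1 (3->1 ok)
  t4 'x' -> {0,1,4,5}, take 4 (1->4 ok)
  t5 'x' -> {0,1,4,5}, take 1 (4->1 ok)
  t6 'z' -> {3}, take 3 (1->3 ok)
  t7 'x' -> {0,1,4,5}, take 1 (3->1 ok)
  t8 'x' -> {0,1,4,5}, take 4 (1->4 ok)
  t9 'z' -> {3}, take 3 (4->3 ok)
  t10 'y' -> {2}, take 2 (3->2 ok)
  t11 'x' -> {0,1,4,5}, take 4 (2->4 ok)
  t12 'z' -> {3}, take 3 (4->3 ok)
  t13 'x' -> {0,1,4,5}, take 0 (3->0 ok)
  t14 'x' -> {0,1,4,5}, take 0 (0->0 ok)
  t15 'x' -> {0,1,4,5}, take 0 (0->0 ok)
  t16 'z' -> {3}, take 3 (0->3 ok)
  t17 'y' -> {2}, take 2 (3->2 ok)
  t18 'x' -> {0,1,4,5}, take 1 (2->1 ok)
  t19 'y' -> {2}, take 2 (1->2 ok)
  t20 'x' -> {0,1,4,5}, take 4 (2->4 ok)
  t21 'z' -> {3}, take 3 (4->3 ok)
  t22 'x' -> {0,1,4,5}, take 0 (3->0 ok)
  t23 'x' -> {0,1,4,5}, take 0 (0->0 ok)
  t24 'z' -> {3}, take 3 (0->3 ok)
  t25 'y' -> {2}, take 2 (3->2 ok)

0,0,3,1,4,1,3,1,4,3,2,4,3,0,0,0,3,2,1,2,4,3,0,0,3,2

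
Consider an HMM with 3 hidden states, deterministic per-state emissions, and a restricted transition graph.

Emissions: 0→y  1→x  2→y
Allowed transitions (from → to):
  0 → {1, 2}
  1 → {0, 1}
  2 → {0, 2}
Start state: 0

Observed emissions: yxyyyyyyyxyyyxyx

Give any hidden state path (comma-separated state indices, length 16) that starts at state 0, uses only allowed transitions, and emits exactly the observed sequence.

  t0 'y' -> {0,2}, take 0 (start)
  t1 'x' -> {1}, take 1 (0->1 ok)
  t2 'y' -> {0,2}, take 0 (1->0 ok)
  t3 'y' -> {0,2}, take 2 (0->2 ok)
  t4 'y' -> {0,2}, take 2 (2->2 ok)
  t5 'y' -> {0,2}, take 2 (2->2 ok)
  t6 'y' -> {0,2}, take 0 (2->0 ok)
  t7 'y' -> {0,2}, take 2 (0->2 ok)
  t8 'y' -> {0,2}, take 0 (2->0 ok)
  t9 'x' -> {1}, take 1 (0->1 ok)
  t10 'y' -> {0,2}, take 0 (1->0 ok)
  t11 'y' -> {0,2}, take 2 (0->2 ok)
  t12 'y' -> {0,2}, take 0 (2->0 ok)
  t13 'x' -> {1}, take 1 (0->1 ok)
  t14 'y' -> {0,2}, take 0 (1->0 ok)
  t15 'x' -> {1}, take 1 (0->1 ok)

0,1,0,2,2,2,0,2,0,1,0,2,0,1,0,1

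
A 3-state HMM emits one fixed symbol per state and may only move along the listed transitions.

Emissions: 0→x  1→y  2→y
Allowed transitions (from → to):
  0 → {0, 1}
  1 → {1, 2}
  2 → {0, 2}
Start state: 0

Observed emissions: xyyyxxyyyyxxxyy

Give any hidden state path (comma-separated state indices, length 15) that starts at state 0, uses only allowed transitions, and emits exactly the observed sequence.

0,1,2,2,0,0,1,1,1,2,0,0,0,1,1

  0: obs=x cand={0} pick 0 [start]
  1: obs=y cand={1,2} pick 1 [0->1 ok]
  2: obs=y cand={1,2} pick 2 [1->2 ok]
  3: obs=y cand={1,2} pick 2 [2->2 ok]
  4: obs=x cand={0} pick 0 [2->0 ok]
  5: obs=x cand={0} pick 0 [0->0 ok]
  6: obs=y cand={1,2} pick 1 [0->1 ok]
  7: obs=y cand={1,2} pick 1 [1->1 ok]
  8: obs=y cand={1,2} pick 1 [1->1 ok]
  9: obs=y cand={1,2} pick 2 [1->2 ok]
  10: obs=x cand={0} pick 0 [2->0 ok]
  11: obs=x cand={0} pick 0 [0->0 ok]
  12: obs=x cand={0} pick 0 [0->0 ok]
  13: obs=y cand={1,2} pick 1 [0->1 ok]
  14: obs=y cand={1,2} pick 1 [1->1 ok]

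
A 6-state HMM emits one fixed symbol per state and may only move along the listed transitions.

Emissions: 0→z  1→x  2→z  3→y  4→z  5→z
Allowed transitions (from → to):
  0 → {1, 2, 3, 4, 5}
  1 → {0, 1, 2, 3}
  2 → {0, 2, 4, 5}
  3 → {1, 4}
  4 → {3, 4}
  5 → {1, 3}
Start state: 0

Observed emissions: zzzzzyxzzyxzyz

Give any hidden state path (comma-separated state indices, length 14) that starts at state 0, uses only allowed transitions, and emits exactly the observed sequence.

0,2,0,4,4,3,1,2,5,3,1,0,3,4

  t0 'z' -> {0,2,4,5}, take 0 (start)
  t1 'z' -> {0,2,4,5}, take 2 (0->2 ok)
  t2 'z' -> {0,2,4,5}, take 0 (2->0 ok)
  t3 'z' -> {0,2,4,5}, take 4 (0->4 ok)
  t4 'z' -> {0,2,4,5}, take 4 (4->4 ok)
  t5 'y' -> {3}, take 3 (4->3 ok)
  t6 'x' -> {1}, take 1 (3->1 ok)
  t7 'z' -> {0,2,4,5}, take 2 (1->2 ok)
  t8 'z' -> {0,2,4,5}, take 5 (2->5 ok)
  t9 'y' -> {3}, take 3 (5->3 ok)
  t10 'x' -> {1}, take 1 (3->1 ok)
  t11 'z' -> {0,2,4,5}, take 0 (1->0 ok)
  t12 'y' -> {3}, take 3 (0->3 ok)
  t13 'z' -> {0,2,4,5}, take 4 (3->4 ok)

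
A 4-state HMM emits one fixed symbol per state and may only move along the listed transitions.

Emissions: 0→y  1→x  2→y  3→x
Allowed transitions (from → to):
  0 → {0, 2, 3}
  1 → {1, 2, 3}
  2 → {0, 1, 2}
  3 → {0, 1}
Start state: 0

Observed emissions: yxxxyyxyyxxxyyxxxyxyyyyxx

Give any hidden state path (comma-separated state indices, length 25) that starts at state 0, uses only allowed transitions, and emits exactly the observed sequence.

0,3,1,3,0,0,3,0,0,3,1,3,0,0,3,1,3,0,3,0,0,0,0,3,1

  [0] y  {0,2}  => 0  start
  [1] x  {1,3}  => 3  0->3 ok
  [2] x  {1,3}  => 1  3->1 ok
  [3] x  {1,3}  => 3  1->3 ok
  [4] y  {0,2}  => 0  3->0 ok
  [5] y  {0,2}  => 0  0->0 ok
  [6] x  {1,3}  => 3  0->3 ok
  [7] y  {0,2}  => 0  3->0 ok
  [8] y  {0,2}  => 0  0->0 ok
  [9] x  {1,3}  => 3  0->3 ok
  [10] x  {1,3}  => 1  3->1 ok
  [11] x  {1,3}  => 3  1->3 ok
  [12] y  {0,2}  => 0  3->0 ok
  [13] y  {0,2}  => 0  0->0 ok
  [14] x  {1,3}  => 3  0->3 ok
  [15] x  {1,3}  => 1  3->1 ok
  [16] x  {1,3}  => 3  1->3 ok
  [17] y  {0,2}  => 0  3->0 ok
  [18] x  {1,3}  => 3  0->3 ok
  [19] y  {0,2}  => 0  3->0 ok
  [20] y  {0,2}  => 0  0->0 ok
  [21] y  {0,2}  => 0  0->0 ok
  [22] y  {0,2}  => 0  0->0 ok
  [23] x  {1,3}  => 3  0->3 ok
  [24] x  {1,3}  => 1  3->1 ok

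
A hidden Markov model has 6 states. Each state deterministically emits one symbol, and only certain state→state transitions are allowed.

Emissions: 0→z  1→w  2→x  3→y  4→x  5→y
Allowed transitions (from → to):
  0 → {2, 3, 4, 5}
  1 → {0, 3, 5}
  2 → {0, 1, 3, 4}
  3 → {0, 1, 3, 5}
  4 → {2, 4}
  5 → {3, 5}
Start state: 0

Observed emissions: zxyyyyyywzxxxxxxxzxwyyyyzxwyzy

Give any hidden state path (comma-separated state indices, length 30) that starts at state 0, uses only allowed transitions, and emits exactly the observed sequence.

  [0] z  {0}  => 0  start
  [1] x  {2,4}  => 2  0->2 ok
  [2] y  {3,5}  => 3  2->3 ok
  [3] y  {3,5}  => 5  3->5 ok
  [4] y  {3,5}  => 5  5->5 ok
  [5] y  {3,5}  => 5  5->5 ok
  [6] y  {3,5}  => 3  5->3 ok
  [7] y  {3,5}  => 3  3->3 ok
  [8] w  {1}  => 1  3->1 ok
  [9] z  {0}  => 0  1->0 ok
  [10] x  {2,4}  => 4  0->4 ok
  [11] x  {2,4}  => 4  4->4 ok
  [12] x  {2,4}  => 4  4->4 ok
  [13] x  {2,4}  => 4  4->4 ok
  [14] x  {2,4}  => 4  4->4 ok
  [15] x  {2,4}  => 4  4->4 ok
  [16] x  {2,4}  => 2  4->2 ok
  [17] z  {0}  => 0  2->0 ok
  [18] x  {2,4}  => 2  0->2 ok
  [19] w  {1}  => 1  2->1 ok
  [20] y  {3,5}  => 3  1->3 ok
  [21] y  {3,5}  => 5  3->5 ok
  [22] y  {3,5}  => 5  5->5 ok
  [23] y  {3,5}  => 3  5->3 ok
  [24] z  {0}  => 0  3->0 ok
  [25] x  {2,4}  => 2  0->2 ok
  [26] w  {1}  => 1  2->1 ok
  [27] y  {3,5}  => 3  1->3 ok
  [28] z  {0}  => 0  3->0 ok
  [29] y  {3,5}  => 5  0->5 ok

0,2,3,5,5,5,3,3,1,0,4,4,4,4,4,4,2,0,2,1,3,5,5,3,0,2,1,3,0,5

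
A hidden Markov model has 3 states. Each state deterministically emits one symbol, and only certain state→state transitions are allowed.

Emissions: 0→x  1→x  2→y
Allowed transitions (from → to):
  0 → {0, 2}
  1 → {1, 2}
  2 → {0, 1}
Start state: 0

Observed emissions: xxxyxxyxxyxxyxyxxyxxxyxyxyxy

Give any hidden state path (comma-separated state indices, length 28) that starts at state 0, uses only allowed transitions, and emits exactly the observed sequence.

  [0] x  {0,1}  => 0  start
  [1] x  {0,1}  => 0  0->0 ok
  [2] x  {0,1}  => 0  0->0 ok
  [3] y  {2}  => 2  0->2 ok
  [4] x  {0,1}  => 1  2->1 ok
  [5] x  {0,1}  => 1  1->1 ok
  [6] y  {2}  => 2  1->2 ok
  [7] x  {0,1}  => 0  2->0 ok
  [8] x  {0,1}  => 0  0->0 ok
  [9] y  {2}  => 2  0->2 ok
  [10] x  {0,1}  => 0  2->0 ok
  [11] x  {0,1}  => 0  0->0 ok
  [12] y  {2}  => 2  0->2 ok
  [13] x  {0,1}  => 0  2->0 ok
  [14] y  {2}  => 2  0->2 ok
  [15] x  {0,1}  => 1  2->1 ok
  [16] x  {0,1}  => 1  1->1 ok
  [17] y  {2}  => 2  1->2 ok
  [18] x  {0,1}  => 0  2->0 ok
  [19] x  {0,1}  => 0  0->0 ok
  [20] x  {0,1}  => 0  0->0 ok
  [21] y  {2}  => 2  0->2 ok
  [22] x  {0,1}  => 1  2->1 ok
  [23] y  {2}  => 2  1->2 ok
  [24] x  {0,1}  => 1  2->1 ok
  [25] y  {2}  => 2  1->2 ok
  [26] x  {0,1}  => 1  2->1 ok
  [27] y  {2}  => 2  1->2 ok

0,0,0,2,1,1,2,0,0,2,0,0,2,0,2,1,1,2,0,0,0,2,1,2,1,2,1,2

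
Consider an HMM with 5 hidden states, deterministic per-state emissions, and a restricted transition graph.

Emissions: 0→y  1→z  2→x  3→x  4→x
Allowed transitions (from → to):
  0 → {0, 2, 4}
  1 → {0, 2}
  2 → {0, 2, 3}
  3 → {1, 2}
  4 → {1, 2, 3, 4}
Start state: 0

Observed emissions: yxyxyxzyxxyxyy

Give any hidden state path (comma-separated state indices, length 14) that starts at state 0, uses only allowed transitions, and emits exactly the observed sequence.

0,2,0,2,0,4,1,0,2,2,0,2,0,0

  0: obs=y cand={0} pick 0 [start]
  1: obs=x cand={2,3,4} pick 2 [0->2 ok]
  2: obs=y cand={0} pick 0 [2->0 ok]
  3: obs=x cand={2,3,4} pick 2 [0->2 ok]
  4: obs=y cand={0} pick 0 [2->0 ok]
  5: obs=x cand={2,3,4} pick 4 [0->4 ok]
  6: obs=z cand={1} pick 1 [4->1 ok]
  7: obs=y cand={0} pick 0 [1->0 ok]
  8: obs=x cand={2,3,4} pick 2 [0->2 ok]
  9: obs=x cand={2,3,4} pick 2 [2->2 ok]
  10: obs=y cand={0} pick 0 [2->0 ok]
  11: obs=x cand={2,3,4} pick 2 [0->2 ok]
  12: obs=y cand={0} pick 0 [2->0 ok]
  13: obs=y cand={0} pick 0 [0->0 ok]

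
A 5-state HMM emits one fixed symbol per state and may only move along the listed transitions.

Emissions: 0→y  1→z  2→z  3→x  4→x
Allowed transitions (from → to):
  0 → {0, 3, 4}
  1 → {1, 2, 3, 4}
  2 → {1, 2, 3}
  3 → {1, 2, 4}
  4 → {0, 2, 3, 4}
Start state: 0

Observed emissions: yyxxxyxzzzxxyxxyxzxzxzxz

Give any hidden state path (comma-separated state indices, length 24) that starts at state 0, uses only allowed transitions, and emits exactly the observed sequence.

0,0,4,4,4,0,3,2,2,2,3,4,0,3,4,0,4,2,3,1,3,1,3,2

  pos 0: y in {0}, choose 0; start
  pos 1: y in {0}, choose 0; 0->0 ok
  pos 2: x in {3,4}, choose 4; 0->4 ok
  pos 3: x in {3,4}, choose 4; 4->4 ok
  pos 4: x in {3,4}, choose 4; 4->4 ok
  pos 5: y in {0}, choose 0; 4->0 ok
  pos 6: x in {3,4}, choose 3; 0->3 ok
  pos 7: z in {1,2}, choose 2; 3->2 ok
  pos 8: z in {1,2}, choose 2; 2->2 ok
  pos 9: z in {1,2}, choose 2; 2->2 ok
  pos 10: x in {3,4}, choose 3; 2->3 ok
  pos 11: x in {3,4}, choose 4; 3->4 ok
  pos 12: y in {0}, choose 0; 4->0 ok
  pos 13: x in {3,4}, choose 3; 0->3 ok
  pos 14: x in {3,4}, choose 4; 3->4 ok
  pos 15: y in {0}, choose 0; 4->0 ok
  pos 16: x in {3,4}, choose 4; 0->4 ok
  pos 17: z in {1,2}, choose 2; 4->2 ok
  pos 18: x in {3,4}, choose 3; 2->3 ok
  pos 19: z in {1,2}, choose 1; 3->1 ok
  pos 20: x in {3,4}, choose 3; 1->3 ok
  pos 21: z in {1,2}, choose 1; 3->1 ok
  pos 22: x in {3,4}, choose 3; 1->3 ok
  pos 23: z in {1,2}, choose 2; 3->2 ok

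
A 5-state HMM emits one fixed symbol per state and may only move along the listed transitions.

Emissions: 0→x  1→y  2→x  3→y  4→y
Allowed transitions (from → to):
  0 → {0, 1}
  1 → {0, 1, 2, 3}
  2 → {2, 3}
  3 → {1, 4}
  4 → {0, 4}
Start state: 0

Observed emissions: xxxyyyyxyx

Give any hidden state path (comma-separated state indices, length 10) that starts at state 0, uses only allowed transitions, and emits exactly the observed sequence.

0,0,0,1,3,4,4,0,1,0

  0: obs=x cand={0,2} pick 0 [start]
  1: obs=x cand={0,2} pick 0 [0->0 ok]
  2: obs=x cand={0,2} pick 0 [0->0 ok]
  3: obs=y cand={1,3,4} pick 1 [0->1 ok]
  4: obs=y cand={1,3,4} pick 3 [1->3 ok]
  5: obs=y cand={1,3,4} pick 4 [3->4 ok]
  6: obs=y cand={1,3,4} pick 4 [4->4 ok]
  7: obs=x cand={0,2} pick 0 [4->0 ok]
  8: obs=y cand={1,3,4} pick 1 [0->1 ok]
  9: obs=x cand={0,2} pick 0 [1->0 ok]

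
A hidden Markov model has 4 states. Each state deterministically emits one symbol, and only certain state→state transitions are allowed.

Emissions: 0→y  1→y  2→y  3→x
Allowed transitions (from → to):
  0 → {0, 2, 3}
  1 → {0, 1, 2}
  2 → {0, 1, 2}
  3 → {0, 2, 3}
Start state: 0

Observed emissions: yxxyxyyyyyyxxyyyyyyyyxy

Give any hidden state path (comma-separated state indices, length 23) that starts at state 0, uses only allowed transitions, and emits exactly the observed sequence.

  0: obs=y cand={0,1,2} pick 0 [start]
  1: obs=x cand={3} pick 3 [0->3 ok]
  2: obs=x cand={3} pick 3 [3->3 ok]
  3: obs=y cand={0,1,2} pick 0 [3->0 ok]
  4: obs=x cand={3} pick 3 [0->3 ok]
  5: obs=y cand={0,1,2} pick 2 [3->2 ok]
  6: obs=y cand={0,1,2} pick 2 [2->2 ok]
  7: obs=y cand={0,1,2} pick 1 [2->1 ok]
  8: obs=y cand={0,1,2} pick 0 [1->0 ok]
  9: obs=y cand={0,1,2} pick 0 [0->0 ok]
  10: obs=y cand={0,1,2} pick 0 [0->0 ok]
  11: obs=x cand={3} pick 3 [0->3 ok]
  12: obs=x cand={3} pick 3 [3->3 ok]
  13: obs=y cand={0,1,2} pick 0 [3->0 ok]
  14: obs=y cand={0,1,2} pick 2 [0->2 ok]
  15: obs=y cand={0,1,2} pick 2 [2->2 ok]
  16: obs=y cand={0,1,2} pick 2 [2->2 ok]
  17: obs=y cand={0,1,2} pick 1 [2->1 ok]
  18: obs=y cand={0,1,2} pick 1 [1->1 ok]
  19: obs=y cand={0,1,2} pick 2 [1->2 ok]
  20: obs=y cand={0,1,2} pick 0 [2->0 ok]
  21: obs=x cand={3} pick 3 [0->3 ok]
  22: obs=y cand={0,1,2} pick 2 [3->2 ok]

0,3,3,0,3,2,2,1,0,0,0,3,3,0,2,2,2,1,1,2,0,3,2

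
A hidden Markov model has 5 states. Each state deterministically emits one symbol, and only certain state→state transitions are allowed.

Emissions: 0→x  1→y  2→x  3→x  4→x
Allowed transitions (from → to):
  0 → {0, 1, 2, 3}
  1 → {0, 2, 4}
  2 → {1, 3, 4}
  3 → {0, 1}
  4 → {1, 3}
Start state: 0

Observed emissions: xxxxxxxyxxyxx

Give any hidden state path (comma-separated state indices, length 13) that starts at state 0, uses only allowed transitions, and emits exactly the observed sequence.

0,3,0,3,0,2,4,1,0,0,1,2,3

  0: obs=x cand={0,2,3,4} pick 0 [start]
  1: obs=x cand={0,2,3,4} pick 3 [0->3 ok]
  2: obs=x cand={0,2,3,4} pick 0 [3->0 ok]
  3: obs=x cand={0,2,3,4} pick 3 [0->3 ok]
  4: obs=x cand={0,2,3,4} pick 0 [3->0 ok]
  5: obs=x cand={0,2,3,4} pick 2 [0->2 ok]
  6: obs=x cand={0,2,3,4} pick 4 [2->4 ok]
  7: obs=y cand={1} pick 1 [4->1 ok]
  8: obs=x cand={0,2,3,4} pick 0 [1->0 ok]
  9: obs=x cand={0,2,3,4} pick 0 [0->0 ok]
  10: obs=y cand={1} pick 1 [0->1 ok]
  11: obs=x cand={0,2,3,4} pick 2 [1->2 ok]
  12: obs=x cand={0,2,3,4} pick 3 [2->3 ok]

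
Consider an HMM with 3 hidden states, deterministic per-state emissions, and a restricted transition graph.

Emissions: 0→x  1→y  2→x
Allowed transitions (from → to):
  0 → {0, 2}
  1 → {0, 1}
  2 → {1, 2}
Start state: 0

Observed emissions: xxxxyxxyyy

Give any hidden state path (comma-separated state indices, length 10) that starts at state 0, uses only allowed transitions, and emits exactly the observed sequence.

0,0,0,2,1,0,2,1,1,1

  pos 0: x in {0,2}, choose 0; start
  pos 1: x in {0,2}, choose 0; 0->0 ok
  pos 2: x in {0,2}, choose 0; 0->0 ok
  pos 3: x in {0,2}, choose 2; 0->2 ok
  pos 4: y in {1}, choose 1; 2->1 ok
  pos 5: x in {0,2}, choose 0; 1->0 ok
  pos 6: x in {0,2}, choose 2; 0->2 ok
  pos 7: y in {1}, choose 1; 2->1 ok
  pos 8: y in {1}, choose 1; 1->1 ok
  pos 9: y in {1}, choose 1; 1->1 ok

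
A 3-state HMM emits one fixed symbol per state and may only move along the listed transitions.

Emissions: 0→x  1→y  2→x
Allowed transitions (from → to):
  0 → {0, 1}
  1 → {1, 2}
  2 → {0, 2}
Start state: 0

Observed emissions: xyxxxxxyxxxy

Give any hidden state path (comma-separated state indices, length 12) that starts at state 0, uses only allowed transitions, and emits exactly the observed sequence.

0,1,2,2,2,2,0,1,2,2,0,1

  [0] x  {0,2}  => 0  start
  [1] y  {1}  => 1  0->1 ok
  [2] x  {0,2}  => 2  1->2 ok
  [3] x  {0,2}  => 2  2->2 ok
  [4] x  {0,2}  => 2  2->2 ok
  [5] x  {0,2}  => 2  2->2 ok
  [6] x  {0,2}  => 0  2->0 ok
  [7] y  {1}  => 1  0->1 ok
  [8] x  {0,2}  => 2  1->2 ok
  [9] x  {0,2}  => 2  2->2 ok
  [10] x  {0,2}  => 0  2->0 ok
  [11] y  {1}  => 1  0->1 ok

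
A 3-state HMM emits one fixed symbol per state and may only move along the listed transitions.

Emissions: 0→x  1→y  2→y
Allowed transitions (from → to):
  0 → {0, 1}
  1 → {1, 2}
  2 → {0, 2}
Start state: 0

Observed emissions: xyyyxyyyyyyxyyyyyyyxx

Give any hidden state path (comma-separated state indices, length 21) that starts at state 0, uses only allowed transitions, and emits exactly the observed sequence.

0,1,1,2,0,1,1,2,2,2,2,0,1,1,1,2,2,2,2,0,0

  pos 0: x in {0}, choose 0; start
  pos 1: y in {1,2}, choose 1; 0->1 ok
  pos 2: y in {1,2}, choose 1; 1->1 ok
  pos 3: y in {1,2}, choose 2; 1->2 ok
  pos 4: x in {0}, choose 0; 2->0 ok
  pos 5: y in {1,2}, choose 1; 0->1 ok
  pos 6: y in {1,2}, choose 1; 1->1 ok
  pos 7: y in {1,2}, choose 2; 1->2 ok
  pos 8: y in {1,2}, choose 2; 2->2 ok
  pos 9: y in {1,2}, choose 2; 2->2 ok
  pos 10: y in {1,2}, choose 2; 2->2 ok
  pos 11: x in {0}, choose 0; 2->0 ok
  pos 12: y in {1,2}, choose 1; 0->1 ok
  pos 13: y in {1,2}, choose 1; 1->1 ok
  pos 14: y in {1,2}, choose 1; 1->1 ok
  pos 15: y in {1,2}, choose 2; 1->2 ok
  pos 16: y in {1,2}, choose 2; 2->2 ok
  pos 17: y in {1,2}, choose 2; 2->2 ok
  pos 18: y in {1,2}, choose 2; 2->2 ok
  pos 19: x in {0}, choose 0; 2->0 ok
  pos 20: x in {0}, choose 0; 0->0 ok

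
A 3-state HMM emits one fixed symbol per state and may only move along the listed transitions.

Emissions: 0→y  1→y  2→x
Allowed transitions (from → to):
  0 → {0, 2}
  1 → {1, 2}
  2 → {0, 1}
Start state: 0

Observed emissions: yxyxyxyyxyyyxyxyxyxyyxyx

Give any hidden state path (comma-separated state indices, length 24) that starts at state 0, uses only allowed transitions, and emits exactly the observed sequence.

0,2,0,2,0,2,1,1,2,1,1,1,2,1,2,0,2,1,2,1,1,2,1,2

  0: obs=y cand={0,1} pick 0 [start]
  1: obs=x cand={2} pick 2 [0->2 ok]
  2: obs=y cand={0,1} pick 0 [2->0 ok]
  3: obs=x cand={2} pick 2 [0->2 ok]
  4: obs=y cand={0,1} pick 0 [2->0 ok]
  5: obs=x cand={2} pick 2 [0->2 ok]
  6: obs=y cand={0,1} pick 1 [2->1 ok]
  7: obs=y cand={0,1} pick 1 [1->1 ok]
  8: obs=x cand={2} pick 2 [1->2 ok]
  9: obs=y cand={0,1} pick 1 [2->1 ok]
  10: obs=y cand={0,1} pick 1 [1->1 ok]
  11: obs=y cand={0,1} pick 1 [1->1 ok]
  12: obs=x cand={2} pick 2 [1->2 ok]
  13: obs=y cand={0,1} pick 1 [2->1 ok]
  14: obs=x cand={2} pick 2 [1->2 ok]
  15: obs=y cand={0,1} pick 0 [2->0 ok]
  16: obs=x cand={2} pick 2 [0->2 ok]
  17: obs=y cand={0,1} pick 1 [2->1 ok]
  18: obs=x cand={2} pick 2 [1->2 ok]
  19: obs=y cand={0,1} pick 1 [2->1 ok]
  20: obs=y cand={0,1} pick 1 [1->1 ok]
  21: obs=x cand={2} pick 2 [1->2 ok]
  22: obs=y cand={0,1} pick 1 [2->1 ok]
  23: obs=x cand={2} pick 2 [1->2 ok]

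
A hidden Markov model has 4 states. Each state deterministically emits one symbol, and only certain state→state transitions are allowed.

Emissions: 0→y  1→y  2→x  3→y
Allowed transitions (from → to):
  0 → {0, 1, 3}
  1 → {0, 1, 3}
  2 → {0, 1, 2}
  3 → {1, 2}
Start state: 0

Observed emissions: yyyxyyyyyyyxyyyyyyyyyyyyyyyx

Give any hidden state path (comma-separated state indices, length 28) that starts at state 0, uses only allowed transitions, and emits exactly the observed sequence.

  pos 0: y in {0,1,3}, choose 0; start
  pos 1: y in {0,1,3}, choose 1; 0->1 ok
  pos 2: y in {0,1,3}, choose 3; 1->3 ok
  pos 3: x in {2}, choose 2; 3->2 ok
  pos 4: y in {0,1,3}, choose 1; 2->1 ok
  pos 5: y in {0,1,3}, choose 3; 1->3 ok
  pos 6: y in {0,1,3}, choose 1; 3->1 ok
  pos 7: y in {0,1,3}, choose 1; 1->1 ok
  pos 8: y in {0,1,3}, choose 3; 1->3 ok
  pos 9: y in {0,1,3}, choose 1; 3->1 ok
  pos 10: y in {0,1,3}, choose 3; 1->3 ok
  pos 11: x in {2}, choose 2; 3->2 ok
  pos 12: y in {0,1,3}, choose 0; 2->0 ok
  pos 13: y in {0,1,3}, choose 3; 0->3 ok
  pos 14: y in {0,1,3}, choose 1; 3->1 ok
  pos 15: y in {0,1,3}, choose 1; 1->1 ok
  pos 16: y in {0,1,3}, choose 3; 1->3 ok
  pos 17: y in {0,1,3}, choose 1; 3->1 ok
  pos 18: y in {0,1,3}, choose 1; 1->1 ok
  pos 19: y in {0,1,3}, choose 3; 1->3 ok
  pos 20: y in {0,1,3}, choose 1; 3->1 ok
  pos 21: y in {0,1,3}, choose 1; 1->1 ok
  pos 22: y in {0,1,3}, choose 0; 1->0 ok
  pos 23: y in {0,1,3}, choose 1; 0->1 ok
  pos 24: y in {0,1,3}, choose 1; 1->1 ok
  pos 25: y in {0,1,3}, choose 0; 1->0 ok
  pos 26: y in {0,1,3}, choose 3; 0->3 ok
  pos 27: x in {2}, choose 2; 3->2 ok

0,1,3,2,1,3,1,1,3,1,3,2,0,3,1,1,3,1,1,3,1,1,0,1,1,0,3,2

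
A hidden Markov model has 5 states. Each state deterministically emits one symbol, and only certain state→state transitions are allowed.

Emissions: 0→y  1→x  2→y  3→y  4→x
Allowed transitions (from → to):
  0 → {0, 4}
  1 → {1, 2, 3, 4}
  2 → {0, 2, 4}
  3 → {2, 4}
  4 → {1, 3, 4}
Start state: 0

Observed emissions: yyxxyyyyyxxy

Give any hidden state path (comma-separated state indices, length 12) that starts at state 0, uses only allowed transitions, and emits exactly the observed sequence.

  0: obs=y cand={0,2,3} pick 0 [start]
  1: obs=y cand={0,2,3} pick 0 [0->0 ok]
  2: obs=x cand={1,4} pick 4 [0->4 ok]
  3: obs=x cand={1,4} pick 1 [4->1 ok]
  4: obs=y cand={0,2,3} pick 3 [1->3 ok]
  5: obs=y cand={0,2,3} pick 2 [3->2 ok]
  6: obs=y cand={0,2,3} pick 0 [2->0 ok]
  7: obs=y cand={0,2,3} pick 0 [0->0 ok]
  8: obs=y cand={0,2,3} pick 0 [0->0 ok]
  9: obs=x cand={1,4} pick 4 [0->4 ok]
  10: obs=x cand={1,4} pick 1 [4->1 ok]
  11: obs=y cand={0,2,3} pick 2 [1->2 ok]

0,0,4,1,3,2,0,0,0,4,1,2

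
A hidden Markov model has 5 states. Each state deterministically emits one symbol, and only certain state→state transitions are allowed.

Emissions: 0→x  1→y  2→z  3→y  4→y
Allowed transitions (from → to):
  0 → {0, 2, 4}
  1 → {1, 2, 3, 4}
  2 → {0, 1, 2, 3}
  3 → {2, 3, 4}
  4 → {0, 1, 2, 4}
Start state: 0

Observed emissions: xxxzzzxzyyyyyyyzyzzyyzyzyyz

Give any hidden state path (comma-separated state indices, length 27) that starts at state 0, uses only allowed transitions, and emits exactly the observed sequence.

  [0] x  {0}  => 0  start
  [1] x  {0}  => 0  0->0 ok
  [2] x  {0}  => 0  0->0 ok
  [3] z  {2}  => 2  0->2 ok
  [4] z  {2}  => 2  2->2 ok
  [5] z  {2}  => 2  2->2 ok
  [6] x  {0}  => 0  2->0 ok
  [7] z  {2}  => 2  0->2 ok
  [8] y  {1,3,4}  => 1  2->1 ok
  [9] y  {1,3,4}  => 1  1->1 ok
  [10] y  {1,3,4}  => 1  1->1 ok
  [11] y  {1,3,4}  => 3  1->3 ok
  [12] y  {1,3,4}  => 3  3->3 ok
  [13] y  {1,3,4}  => 3  3->3 ok
  [14] y  {1,3,4}  => 3  3->3 ok
  [15] z  {2}  => 2  3->2 ok
  [16] y  {1,3,4}  => 3  2->3 ok
  [17] z  {2}  => 2  3->2 ok
  [18] z  {2}  => 2  2->2 ok
  [19] y  {1,3,4}  => 1  2->1 ok
  [20] y  {1,3,4}  => 4  1->4 ok
  [21] z  {2}  => 2  4->2 ok
  [22] y  {1,3,4}  => 3  2->3 ok
  [23] z  {2}  => 2  3->2 ok
  [24] y  {1,3,4}  => 1  2->1 ok
  [25] y  {1,3,4}  => 4  1->4 ok
  [26] z  {2}  => 2  4->2 ok

0,0,0,2,2,2,0,2,1,1,1,3,3,3,3,2,3,2,2,1,4,2,3,2,1,4,2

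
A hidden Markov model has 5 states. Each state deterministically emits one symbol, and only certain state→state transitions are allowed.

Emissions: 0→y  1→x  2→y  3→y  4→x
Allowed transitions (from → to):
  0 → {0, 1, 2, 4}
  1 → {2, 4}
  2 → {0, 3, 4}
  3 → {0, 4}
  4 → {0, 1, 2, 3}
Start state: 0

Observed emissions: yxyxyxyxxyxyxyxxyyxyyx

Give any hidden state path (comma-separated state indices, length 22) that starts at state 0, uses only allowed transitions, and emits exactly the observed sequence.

0,4,2,4,3,4,0,1,4,0,4,0,1,2,4,1,2,3,4,2,3,4

  [0] y  {0,2,3}  => 0  start
  [1] x  {1,4}  => 4  0->4 ok
  [2] y  {0,2,3}  => 2  4->2 ok
  [3] x  {1,4}  => 4  2->4 ok
  [4] y  {0,2,3}  => 3  4->3 ok
  [5] x  {1,4}  => 4  3->4 ok
  [6] y  {0,2,3}  => 0  4->0 ok
  [7] x  {1,4}  => 1  0->1 ok
  [8] x  {1,4}  => 4  1->4 ok
  [9] y  {0,2,3}  => 0  4->0 ok
  [10] x  {1,4}  => 4  0->4 ok
  [11] y  {0,2,3}  => 0  4->0 ok
  [12] x  {1,4}  => 1  0->1 ok
  [13] y  {0,2,3}  => 2  1->2 ok
  [14] x  {1,4}  => 4  2->4 ok
  [15] x  {1,4}  => 1  4->1 ok
  [16] y  {0,2,3}  => 2  1->2 ok
  [17] y  {0,2,3}  => 3  2->3 ok
  [18] x  {1,4}  => 4  3->4 ok
  [19] y  {0,2,3}  => 2  4->2 ok
  [20] y  {0,2,3}  => 3  2->3 ok
  [21] x  {1,4}  => 4  3->4 ok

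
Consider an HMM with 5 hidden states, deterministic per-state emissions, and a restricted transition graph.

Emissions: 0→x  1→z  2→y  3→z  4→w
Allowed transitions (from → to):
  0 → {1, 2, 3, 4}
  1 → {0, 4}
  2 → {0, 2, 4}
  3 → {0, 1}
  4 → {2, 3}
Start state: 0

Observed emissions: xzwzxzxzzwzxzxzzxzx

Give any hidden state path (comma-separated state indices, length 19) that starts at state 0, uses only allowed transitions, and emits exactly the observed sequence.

0,1,4,3,0,1,0,3,1,4,3,0,1,0,3,1,0,1,0

  pos 0: x in {0}, choose 0; start
  pos 1: z in {1,3}, choose 1; 0->1 ok
  pos 2: w in {4}, choose 4; 1->4 ok
  pos 3: z in {1,3}, choose 3; 4->3 ok
  pos 4: x in {0}, choose 0; 3->0 ok
  pos 5: z in {1,3}, choose 1; 0->1 ok
  pos 6: x in {0}, choose 0; 1->0 ok
  pos 7: z in {1,3}, choose 3; 0->3 ok
  pos 8: z in {1,3}, choose 1; 3->1 ok
  pos 9: w in {4}, choose 4; 1->4 ok
  pos 10: z in {1,3}, choose 3; 4->3 ok
  pos 11: x in {0}, choose 0; 3->0 ok
  pos 12: z in {1,3}, choose 1; 0->1 ok
  pos 13: x in {0}, choose 0; 1->0 ok
  pos 14: z in {1,3}, choose 3; 0->3 ok
  pos 15: z in {1,3}, choose 1; 3->1 ok
  pos 16: x in {0}, choose 0; 1->0 ok
  pos 17: z in {1,3}, choose 1; 0->1 ok
  pos 18: x in {0}, choose 0; 1->0 ok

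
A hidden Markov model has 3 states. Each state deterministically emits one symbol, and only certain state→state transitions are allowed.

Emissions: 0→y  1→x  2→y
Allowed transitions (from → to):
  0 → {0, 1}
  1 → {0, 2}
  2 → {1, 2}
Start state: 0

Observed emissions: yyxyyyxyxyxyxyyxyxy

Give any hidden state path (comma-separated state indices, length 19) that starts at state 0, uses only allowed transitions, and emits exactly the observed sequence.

  [0] y  {0,2}  => 0  start
  [1] y  {0,2}  => 0  0->0 ok
  [2] x  {1}  => 1  0->1 ok
  [3] y  {0,2}  => 2  1->2 ok
  [4] y  {0,2}  => 2  2->2 ok
  [5] y  {0,2}  => 2  2->2 ok
  [6] x  {1}  => 1  2->1 ok
  [7] y  {0,2}  => 2  1->2 ok
  [8] x  {1}  => 1  2->1 ok
  [9] y  {0,2}  => 2  1->2 ok
  [10] x  {1}  => 1  2->1 ok
  [11] y  {0,2}  => 0  1->0 ok
  [12] x  {1}  => 1  0->1 ok
  [13] y  {0,2}  => 0  1->0 ok
  [14] y  {0,2}  => 0  0->0 ok
  [15] x  {1}  => 1  0->1 ok
  [16] y  {0,2}  => 0  1->0 ok
  [17] x  {1}  => 1  0->1 ok
  [18] y  {0,2}  => 2  1->2 ok

0,0,1,2,2,2,1,2,1,2,1,0,1,0,0,1,0,1,2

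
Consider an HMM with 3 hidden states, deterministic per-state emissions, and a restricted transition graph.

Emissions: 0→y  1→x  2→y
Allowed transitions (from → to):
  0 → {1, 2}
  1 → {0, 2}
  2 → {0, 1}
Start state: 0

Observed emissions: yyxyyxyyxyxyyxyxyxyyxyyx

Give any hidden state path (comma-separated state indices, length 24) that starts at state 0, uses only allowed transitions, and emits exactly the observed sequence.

0,2,1,2,0,1,2,0,1,2,1,0,2,1,0,1,2,1,0,2,1,2,0,1

  [0] y  {0,2}  => 0  start
  [1] y  {0,2}  => 2  0->2 ok
  [2] x  {1}  => 1  2->1 ok
  [3] y  {0,2}  => 2  1->2 ok
  [4] y  {0,2}  => 0  2->0 ok
  [5] x  {1}  => 1  0->1 ok
  [6] y  {0,2}  => 2  1->2 ok
  [7] y  {0,2}  => 0  2->0 ok
  [8] x  {1}  => 1  0->1 ok
  [9] y  {0,2}  => 2  1->2 ok
  [10] x  {1}  => 1  2->1 ok
  [11] y  {0,2}  => 0  1->0 ok
  [12] y  {0,2}  => 2  0->2 ok
  [13] x  {1}  => 1  2->1 ok
  [14] y  {0,2}  => 0  1->0 ok
  [15] x  {1}  => 1  0->1 ok
  [16] y  {0,2}  => 2  1->2 ok
  [17] x  {1}  => 1  2->1 ok
  [18] y  {0,2}  => 0  1->0 ok
  [19] y  {0,2}  => 2  0->2 ok
  [20] x  {1}  => 1  2->1 ok
  [21] y  {0,2}  => 2  1->2 ok
  [22] y  {0,2}  => 0  2->0 ok
  [23] x  {1}  => 1  0->1 ok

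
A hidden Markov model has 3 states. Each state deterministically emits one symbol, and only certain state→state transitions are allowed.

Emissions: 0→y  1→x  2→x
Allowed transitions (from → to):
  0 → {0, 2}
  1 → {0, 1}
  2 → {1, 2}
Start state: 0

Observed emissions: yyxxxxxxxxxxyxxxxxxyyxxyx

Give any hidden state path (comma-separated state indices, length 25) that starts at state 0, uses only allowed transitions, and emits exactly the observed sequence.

  pos 0: y in {0}, choose 0; start
  pos 1: y in {0}, choose 0; 0->0 ok
  pos 2: x in {1,2}, choose 2; 0->2 ok
  pos 3: x in {1,2}, choose 2; 2->2 ok
  pos 4: x in {1,2}, choose 2; 2->2 ok
  pos 5: x in {1,2}, choose 2; 2->2 ok
  pos 6: x in {1,2}, choose 1; 2->1 ok
  pos 7: x in {1,2}, choose 1; 1->1 ok
  pos 8: x in {1,2}, choose 1; 1->1 ok
  pos 9: x in {1,2}, choose 1; 1->1 ok
  pos 10: x in {1,2}, choose 1; 1->1 ok
  pos 11: x in {1,2}, choose 1; 1->1 ok
  pos 12: y in {0}, choose 0; 1->0 ok
  pos 13: x in {1,2}, choose 2; 0->2 ok
  pos 14: x in {1,2}, choose 2; 2->2 ok
  pos 15: x in {1,2}, choose 2; 2->2 ok
  pos 16: x in {1,2}, choose 2; 2->2 ok
  pos 17: x in {1,2}, choose 2; 2->2 ok
  pos 18: x in {1,2}, choose 1; 2->1 ok
  pos 19: y in {0}, choose 0; 1->0 ok
  pos 20: y in {0}, choose 0; 0->0 ok
  pos 21: x in {1,2}, choose 2; 0->2 ok
  pos 22: x in {1,2}, choose 1; 2->1 ok
  pos 23: y in {0}, choose 0; 1->0 ok
  pos 24: x in {1,2}, choose 2; 0->2 ok

0,0,2,2,2,2,1,1,1,1,1,1,0,2,2,2,2,2,1,0,0,2,1,0,2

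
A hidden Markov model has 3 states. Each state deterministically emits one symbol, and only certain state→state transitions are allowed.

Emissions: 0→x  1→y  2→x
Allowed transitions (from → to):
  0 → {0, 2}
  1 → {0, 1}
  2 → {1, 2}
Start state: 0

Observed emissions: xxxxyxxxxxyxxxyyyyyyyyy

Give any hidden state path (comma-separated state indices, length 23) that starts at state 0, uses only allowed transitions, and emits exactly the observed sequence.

0,0,2,2,1,0,0,0,0,2,1,0,0,2,1,1,1,1,1,1,1,1,1

  t0 'x' -> {0,2}, take 0 (start)
  t1 'x' -> {0,2}, take 0 (0->0 ok)
  t2 'x' -> {0,2}, take 2 (0->2 ok)
  t3 'x' -> {0,2}, take 2 (2->2 ok)
  t4 'y' -> {1}, take 1 (2->1 ok)
  t5 'x' -> {0,2}, take 0 (1->0 ok)
  t6 'x' -> {0,2}, take 0 (0->0 ok)
  t7 'x' -> {0,2}, take 0 (0->0 ok)
  t8 'x' -> {0,2}, take 0 (0->0 ok)
  t9 'x' -> {0,2}, take 2 (0->2 ok)
  t10 'y' -> {1}, take 1 (2->1 ok)
  t11 'x' -> {0,2}, take 0 (1->0 ok)
  t12 'x' -> {0,2}, take 0 (0->0 ok)
  t13 'x' -> {0,2}, take 2 (0->2 ok)
  t14 'y' -> {1}, take 1 (2->1 ok)
  t15 'y' -> {1}, take 1 (1->1 ok)
  t16 'y' -> {1}, take 1 (1->1 ok)
  t17 'y' -> {1}, take 1 (1->1 ok)
  t18 'y' -> {1}, take 1 (1->1 ok)
  t19 'y' -> {1}, take 1 (1->1 ok)
  t20 'y' -> {1}, take 1 (1->1 ok)
  t21 'y' -> {1}, take 1 (1->1 ok)
  t22 'y' -> {1}, take 1 (1->1 ok)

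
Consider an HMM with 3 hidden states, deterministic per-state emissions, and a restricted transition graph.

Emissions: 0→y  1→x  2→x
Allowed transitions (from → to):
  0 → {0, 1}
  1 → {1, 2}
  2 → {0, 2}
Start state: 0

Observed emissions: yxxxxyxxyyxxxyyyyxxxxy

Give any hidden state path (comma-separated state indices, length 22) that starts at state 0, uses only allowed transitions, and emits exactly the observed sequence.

  [0] y  {0}  => 0  start
  [1] x  {1,2}  => 1  0->1 ok
  [2] x  {1,2}  => 1  1->1 ok
  [3] x  {1,2}  => 1  1->1 ok
  [4] x  {1,2}  => 2  1->2 ok
  [5] y  {0}  => 0  2->0 ok
  [6] x  {1,2}  => 1  0->1 ok
  [7] x  {1,2}  => 2  1->2 ok
  [8] y  {0}  => 0  2->0 ok
  [9] y  {0}  => 0  0->0 ok
  [10] x  {1,2}  => 1  0->1 ok
  [11] x  {1,2}  => 2  1->2 ok
  [12] x  {1,2}  => 2  2->2 ok
  [13] y  {0}  => 0  2->0 ok
  [14] y  {0}  => 0  0->0 ok
  [15] y  {0}  => 0  0->0 ok
  [16] y  {0}  => 0  0->0 ok
  [17] x  {1,2}  => 1  0->1 ok
  [18] x  {1,2}  => 1  1->1 ok
  [19] x  {1,2}  => 1  1->1 ok
  [20] x  {1,2}  => 2  1->2 ok
  [21] y  {0}  => 0  2->0 ok

0,1,1,1,2,0,1,2,0,0,1,2,2,0,0,0,0,1,1,1,2,0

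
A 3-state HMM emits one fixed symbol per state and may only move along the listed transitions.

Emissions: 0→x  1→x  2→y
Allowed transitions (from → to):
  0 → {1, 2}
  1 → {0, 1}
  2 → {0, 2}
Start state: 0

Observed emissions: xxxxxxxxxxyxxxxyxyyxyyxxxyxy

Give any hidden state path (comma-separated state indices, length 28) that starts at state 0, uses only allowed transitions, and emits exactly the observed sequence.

0,1,1,0,1,1,1,1,1,0,2,0,1,1,0,2,0,2,2,0,2,2,0,1,0,2,0,2

  0: obs=x cand={0,1} pick 0 [start]
  1: obs=x cand={0,1} pick 1 [0->1 ok]
  2: obs=x cand={0,1} pick 1 [1->1 ok]
  3: obs=x cand={0,1} pick 0 [1->0 ok]
  4: obs=x cand={0,1} pick 1 [0->1 ok]
  5: obs=x cand={0,1} pick 1 [1->1 ok]
  6: obs=x cand={0,1} pick 1 [1->1 ok]
  7: obs=x cand={0,1} pick 1 [1->1 ok]
  8: obs=x cand={0,1} pick 1 [1->1 ok]
  9: obs=x cand={0,1} pick 0 [1->0 ok]
  10: obs=y cand={2} pick 2 [0->2 ok]
  11: obs=x cand={0,1} pick 0 [2->0 ok]
  12: obs=x cand={0,1} pick 1 [0->1 ok]
  13: obs=x cand={0,1} pick 1 [1->1 ok]
  14: obs=x cand={0,1} pick 0 [1->0 ok]
  15: obs=y cand={2} pick 2 [0->2 ok]
  16: obs=x cand={0,1} pick 0 [2->0 ok]
  17: obs=y cand={2} pick 2 [0->2 ok]
  18: obs=y cand={2} pick 2 [2->2 ok]
  19: obs=x cand={0,1} pick 0 [2->0 ok]
  20: obs=y cand={2} pick 2 [0->2 ok]
  21: obs=y cand={2} pick 2 [2->2 ok]
  22: obs=x cand={0,1} pick 0 [2->0 ok]
  23: obs=x cand={0,1} pick 1 [0->1 ok]
  24: obs=x cand={0,1} pick 0 [1->0 ok]
  25: obs=y cand={2} pick 2 [0->2 ok]
  26: obs=x cand={0,1} pick 0 [2->0 ok]
  27: obs=y cand={2} pick 2 [0->2 ok]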